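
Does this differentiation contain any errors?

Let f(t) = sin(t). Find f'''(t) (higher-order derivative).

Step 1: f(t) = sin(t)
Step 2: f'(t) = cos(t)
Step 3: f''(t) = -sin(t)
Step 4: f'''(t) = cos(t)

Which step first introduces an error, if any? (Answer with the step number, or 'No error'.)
Step 4

Step 4 is incorrect due to a sign flip.
The step shows: cos(t)
The correct value should be: -cos(t)

Explanation: The sign of the whole expression was flipped: the term -cos(t) was incorrectly written as cos(t)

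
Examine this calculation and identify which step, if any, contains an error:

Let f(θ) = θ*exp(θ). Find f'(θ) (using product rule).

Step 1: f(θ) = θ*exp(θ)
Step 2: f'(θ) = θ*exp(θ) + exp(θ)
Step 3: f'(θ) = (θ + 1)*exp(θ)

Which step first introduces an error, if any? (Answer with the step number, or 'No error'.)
No error

All steps in this derivation are correct.
The final answer f'(θ) = (θ + 1)*exp(θ) is valid.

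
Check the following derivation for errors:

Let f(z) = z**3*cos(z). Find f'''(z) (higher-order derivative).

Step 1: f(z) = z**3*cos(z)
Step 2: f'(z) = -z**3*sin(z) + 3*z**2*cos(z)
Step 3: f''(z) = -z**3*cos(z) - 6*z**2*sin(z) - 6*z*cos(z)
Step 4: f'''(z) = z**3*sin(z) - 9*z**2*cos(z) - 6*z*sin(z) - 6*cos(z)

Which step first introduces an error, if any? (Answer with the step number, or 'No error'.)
Step 3

Step 3 is incorrect due to a sign flip.
The step shows: -z**3*cos(z) - 6*z**2*sin(z) - 6*z*cos(z)
The correct value should be: -z**3*cos(z) - 6*z**2*sin(z) + 6*z*cos(z)

Explanation: The sign of one term was flipped: the term 6*z*cos(z) was incorrectly written as -6*z*cos(z)
The later steps are derived from this incorrect expression, so the error originates in Step 3.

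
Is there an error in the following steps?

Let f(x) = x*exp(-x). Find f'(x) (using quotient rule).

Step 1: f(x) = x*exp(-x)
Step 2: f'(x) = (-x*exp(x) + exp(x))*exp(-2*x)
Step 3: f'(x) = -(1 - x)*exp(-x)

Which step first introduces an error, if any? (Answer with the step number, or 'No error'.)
Step 3

Step 3 is incorrect due to a sign flip.
The step shows: -(1 - x)*exp(-x)
The correct value should be: (1 - x)*exp(-x)

Explanation: The sign of the whole expression was flipped: the term (1 - x)*exp(-x) was incorrectly written as -(1 - x)*exp(-x)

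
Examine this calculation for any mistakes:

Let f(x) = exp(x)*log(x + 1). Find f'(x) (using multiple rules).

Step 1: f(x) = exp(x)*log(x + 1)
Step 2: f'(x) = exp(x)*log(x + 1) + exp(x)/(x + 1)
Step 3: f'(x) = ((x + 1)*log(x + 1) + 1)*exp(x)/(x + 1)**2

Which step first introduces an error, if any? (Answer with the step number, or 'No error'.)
Step 3

Step 3 is incorrect due to a wrong exponent.
The step shows: ((x + 1)*log(x + 1) + 1)*exp(x)/(x + 1)**2
The correct value should be: ((x + 1)*log(x + 1) + 1)*exp(x)/(x + 1)

Explanation: The exponent -1 on x + 1 was incorrectly written as -2: the term ((x + 1)*log(x + 1) + 1)*exp(x)/(x + 1) was incorrectly written as ((x + 1)*log(x + 1) + 1)*exp(x)/(x + 1)**2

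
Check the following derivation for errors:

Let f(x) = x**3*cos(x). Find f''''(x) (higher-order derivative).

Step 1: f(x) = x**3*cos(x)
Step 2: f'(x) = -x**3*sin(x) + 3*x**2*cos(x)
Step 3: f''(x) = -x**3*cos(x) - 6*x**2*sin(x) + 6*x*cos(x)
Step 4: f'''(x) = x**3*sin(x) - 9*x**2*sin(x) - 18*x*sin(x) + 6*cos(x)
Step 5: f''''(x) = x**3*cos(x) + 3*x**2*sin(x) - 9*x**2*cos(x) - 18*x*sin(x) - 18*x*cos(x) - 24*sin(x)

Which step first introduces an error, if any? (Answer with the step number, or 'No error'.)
Step 4

Step 4 is incorrect due to a wrong trig function.
The step shows: x**3*sin(x) - 9*x**2*sin(x) - 18*x*sin(x) + 6*cos(x)
The correct value should be: x**3*sin(x) - 9*x**2*cos(x) - 18*x*sin(x) + 6*cos(x)

Explanation: cos(x) was incorrectly written as sin(x): the term -9*x**2*cos(x) was incorrectly written as -9*x**2*sin(x)
The later steps are derived from this incorrect expression, so the error originates in Step 4.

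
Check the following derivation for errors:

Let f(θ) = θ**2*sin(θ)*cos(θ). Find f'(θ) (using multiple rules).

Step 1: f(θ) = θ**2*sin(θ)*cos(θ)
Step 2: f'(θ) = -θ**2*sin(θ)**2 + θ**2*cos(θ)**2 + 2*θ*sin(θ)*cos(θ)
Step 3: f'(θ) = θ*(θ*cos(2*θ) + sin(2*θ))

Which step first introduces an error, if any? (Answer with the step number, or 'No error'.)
No error

All steps in this derivation are correct.
The final answer f'(θ) = θ*(θ*cos(2*θ) + sin(2*θ)) is valid.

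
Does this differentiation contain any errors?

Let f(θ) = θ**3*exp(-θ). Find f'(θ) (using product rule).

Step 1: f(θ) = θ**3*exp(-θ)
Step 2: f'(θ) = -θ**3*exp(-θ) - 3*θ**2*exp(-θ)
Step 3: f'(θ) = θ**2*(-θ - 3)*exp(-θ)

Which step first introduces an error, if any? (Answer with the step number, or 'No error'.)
Step 2

Step 2 is incorrect due to a sign flip.
The step shows: -θ**3*exp(-θ) - 3*θ**2*exp(-θ)
The correct value should be: -θ**3*exp(-θ) + 3*θ**2*exp(-θ)

Explanation: The sign of one term was flipped: the term 3*θ**2*exp(-θ) was incorrectly written as -3*θ**2*exp(-θ)
The later steps are derived from this incorrect expression, so the error originates in Step 2.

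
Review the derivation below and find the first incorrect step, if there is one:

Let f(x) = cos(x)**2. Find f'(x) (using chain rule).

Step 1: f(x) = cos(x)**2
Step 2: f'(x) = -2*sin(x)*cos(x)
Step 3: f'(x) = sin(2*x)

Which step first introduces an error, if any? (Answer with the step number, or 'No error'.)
Step 3

Step 3 is incorrect due to a sign flip.
The step shows: sin(2*x)
The correct value should be: -sin(2*x)

Explanation: The sign of the whole expression was flipped: the term -sin(2*x) was incorrectly written as sin(2*x)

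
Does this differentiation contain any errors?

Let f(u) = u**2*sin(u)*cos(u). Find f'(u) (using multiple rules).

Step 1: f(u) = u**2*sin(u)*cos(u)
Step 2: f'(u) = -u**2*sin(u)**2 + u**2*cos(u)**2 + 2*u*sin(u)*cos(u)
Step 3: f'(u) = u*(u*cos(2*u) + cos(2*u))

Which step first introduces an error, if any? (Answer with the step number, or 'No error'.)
Step 3

Step 3 is incorrect due to a wrong trig function.
The step shows: u*(u*cos(2*u) + cos(2*u))
The correct value should be: u*(u*cos(2*u) + sin(2*u))

Explanation: sin(2*u) was incorrectly written as cos(2*u): the term u*(u*cos(2*u) + sin(2*u)) was incorrectly written as u*(u*cos(2*u) + cos(2*u))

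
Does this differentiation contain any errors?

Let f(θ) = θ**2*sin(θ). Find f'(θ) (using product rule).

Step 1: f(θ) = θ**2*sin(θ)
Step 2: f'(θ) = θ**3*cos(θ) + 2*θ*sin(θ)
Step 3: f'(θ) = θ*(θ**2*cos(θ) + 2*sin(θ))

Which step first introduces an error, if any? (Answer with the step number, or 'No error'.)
Step 2

Step 2 is incorrect due to a wrong exponent.
The step shows: θ**3*cos(θ) + 2*θ*sin(θ)
The correct value should be: θ**2*cos(θ) + 2*θ*sin(θ)

Explanation: The exponent 2 on θ was incorrectly written as 3: the term θ**2*cos(θ) was incorrectly written as θ**3*cos(θ)
The later steps are derived from this incorrect expression, so the error originates in Step 2.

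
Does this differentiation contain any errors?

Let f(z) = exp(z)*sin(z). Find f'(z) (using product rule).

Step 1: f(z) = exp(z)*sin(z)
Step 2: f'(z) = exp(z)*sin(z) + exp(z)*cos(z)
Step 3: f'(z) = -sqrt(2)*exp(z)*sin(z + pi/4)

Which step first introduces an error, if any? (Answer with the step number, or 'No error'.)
Step 3

Step 3 is incorrect due to a sign flip.
The step shows: -sqrt(2)*exp(z)*sin(z + pi/4)
The correct value should be: sqrt(2)*exp(z)*sin(z + pi/4)

Explanation: The sign of the whole expression was flipped: the term sqrt(2)*exp(z)*sin(z + pi/4) was incorrectly written as -sqrt(2)*exp(z)*sin(z + pi/4)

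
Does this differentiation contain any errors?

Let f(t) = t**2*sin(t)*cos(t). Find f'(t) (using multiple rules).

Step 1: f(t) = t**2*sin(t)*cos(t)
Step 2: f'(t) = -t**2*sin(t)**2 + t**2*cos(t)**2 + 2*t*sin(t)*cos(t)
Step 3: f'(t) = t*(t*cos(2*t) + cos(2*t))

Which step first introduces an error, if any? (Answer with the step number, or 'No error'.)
Step 3

Step 3 is incorrect due to a wrong trig function.
The step shows: t*(t*cos(2*t) + cos(2*t))
The correct value should be: t*(t*cos(2*t) + sin(2*t))

Explanation: sin(2*t) was incorrectly written as cos(2*t): the term t*(t*cos(2*t) + sin(2*t)) was incorrectly written as t*(t*cos(2*t) + cos(2*t))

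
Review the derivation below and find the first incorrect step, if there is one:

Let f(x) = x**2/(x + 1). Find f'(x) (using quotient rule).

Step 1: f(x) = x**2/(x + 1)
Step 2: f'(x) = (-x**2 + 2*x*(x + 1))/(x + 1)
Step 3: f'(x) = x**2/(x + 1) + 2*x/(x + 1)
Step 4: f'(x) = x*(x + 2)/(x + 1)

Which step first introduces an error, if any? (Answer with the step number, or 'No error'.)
Step 2

Step 2 is incorrect due to a wrong exponent.
The step shows: (-x**2 + 2*x*(x + 1))/(x + 1)
The correct value should be: (-x**2 + 2*x*(x + 1))/(x + 1)**2

Explanation: The exponent -2 on x + 1 was incorrectly written as -1: the term (-x**2 + 2*x*(x + 1))/(x + 1)**2 was incorrectly written as (-x**2 + 2*x*(x + 1))/(x + 1)
The later steps are derived from this incorrect expression, so the error originates in Step 2.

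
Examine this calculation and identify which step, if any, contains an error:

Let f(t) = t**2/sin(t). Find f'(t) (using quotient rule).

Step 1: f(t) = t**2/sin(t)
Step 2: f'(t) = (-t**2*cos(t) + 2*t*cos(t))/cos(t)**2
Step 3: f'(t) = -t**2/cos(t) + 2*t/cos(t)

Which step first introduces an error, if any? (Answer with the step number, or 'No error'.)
Step 2

Step 2 is incorrect due to a wrong trig function.
The step shows: (-t**2*cos(t) + 2*t*cos(t))/cos(t)**2
The correct value should be: (-t**2*cos(t) + 2*t*sin(t))/sin(t)**2

Explanation: sin(t) was incorrectly written as cos(t): the term (-t**2*cos(t) + 2*t*sin(t))/sin(t)**2 was incorrectly written as (-t**2*cos(t) + 2*t*cos(t))/cos(t)**2
The later steps are derived from this incorrect expression, so the error originates in Step 2.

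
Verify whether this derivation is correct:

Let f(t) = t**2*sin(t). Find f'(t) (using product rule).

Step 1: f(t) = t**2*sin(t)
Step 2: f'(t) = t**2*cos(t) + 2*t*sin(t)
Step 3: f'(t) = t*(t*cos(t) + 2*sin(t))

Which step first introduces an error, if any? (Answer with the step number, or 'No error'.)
No error

All steps in this derivation are correct.
The final answer f'(t) = t*(t*cos(t) + 2*sin(t)) is valid.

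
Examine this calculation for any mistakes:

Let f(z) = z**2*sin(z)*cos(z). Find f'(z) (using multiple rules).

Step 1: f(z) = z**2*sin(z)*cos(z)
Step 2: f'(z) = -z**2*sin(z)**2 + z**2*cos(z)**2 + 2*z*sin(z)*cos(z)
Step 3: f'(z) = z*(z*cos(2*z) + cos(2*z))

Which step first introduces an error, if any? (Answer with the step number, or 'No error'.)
Step 3

Step 3 is incorrect due to a wrong trig function.
The step shows: z*(z*cos(2*z) + cos(2*z))
The correct value should be: z*(z*cos(2*z) + sin(2*z))

Explanation: sin(2*z) was incorrectly written as cos(2*z): the term z*(z*cos(2*z) + sin(2*z)) was incorrectly written as z*(z*cos(2*z) + cos(2*z))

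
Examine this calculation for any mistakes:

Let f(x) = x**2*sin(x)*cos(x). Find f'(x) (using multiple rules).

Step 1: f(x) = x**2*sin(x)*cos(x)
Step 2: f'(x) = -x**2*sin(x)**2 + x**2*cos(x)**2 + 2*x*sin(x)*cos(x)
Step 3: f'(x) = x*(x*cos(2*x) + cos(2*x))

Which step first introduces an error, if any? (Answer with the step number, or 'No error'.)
Step 3

Step 3 is incorrect due to a wrong trig function.
The step shows: x*(x*cos(2*x) + cos(2*x))
The correct value should be: x*(x*cos(2*x) + sin(2*x))

Explanation: sin(2*x) was incorrectly written as cos(2*x): the term x*(x*cos(2*x) + sin(2*x)) was incorrectly written as x*(x*cos(2*x) + cos(2*x))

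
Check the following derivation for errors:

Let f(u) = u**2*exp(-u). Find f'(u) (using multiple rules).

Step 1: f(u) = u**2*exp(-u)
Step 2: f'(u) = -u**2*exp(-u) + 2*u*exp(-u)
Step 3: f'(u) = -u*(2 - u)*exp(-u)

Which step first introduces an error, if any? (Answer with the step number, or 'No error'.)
Step 3

Step 3 is incorrect due to a sign flip.
The step shows: -u*(2 - u)*exp(-u)
The correct value should be: u*(2 - u)*exp(-u)

Explanation: The sign of the whole expression was flipped: the term u*(2 - u)*exp(-u) was incorrectly written as -u*(2 - u)*exp(-u)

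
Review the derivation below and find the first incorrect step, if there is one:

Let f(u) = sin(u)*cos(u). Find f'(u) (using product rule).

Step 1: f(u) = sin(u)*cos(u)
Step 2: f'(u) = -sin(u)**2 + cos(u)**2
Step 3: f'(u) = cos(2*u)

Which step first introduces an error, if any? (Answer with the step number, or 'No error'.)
No error

All steps in this derivation are correct.
The final answer f'(u) = cos(2*u) is valid.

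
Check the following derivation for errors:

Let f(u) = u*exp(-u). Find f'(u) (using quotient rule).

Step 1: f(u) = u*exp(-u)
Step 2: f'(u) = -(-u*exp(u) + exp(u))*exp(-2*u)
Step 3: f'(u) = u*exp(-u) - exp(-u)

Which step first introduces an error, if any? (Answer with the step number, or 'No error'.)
Step 2

Step 2 is incorrect due to a sign flip.
The step shows: -(-u*exp(u) + exp(u))*exp(-2*u)
The correct value should be: (-u*exp(u) + exp(u))*exp(-2*u)

Explanation: The sign of the whole expression was flipped: the term (-u*exp(u) + exp(u))*exp(-2*u) was incorrectly written as -(-u*exp(u) + exp(u))*exp(-2*u)
The later steps are derived from this incorrect expression, so the error originates in Step 2.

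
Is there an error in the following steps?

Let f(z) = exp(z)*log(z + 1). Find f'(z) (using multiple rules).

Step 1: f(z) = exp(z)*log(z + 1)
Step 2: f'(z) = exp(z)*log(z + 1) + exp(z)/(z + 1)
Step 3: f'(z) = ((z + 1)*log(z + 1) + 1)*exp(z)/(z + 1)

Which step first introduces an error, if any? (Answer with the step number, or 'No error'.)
No error

All steps in this derivation are correct.
The final answer f'(z) = ((z + 1)*log(z + 1) + 1)*exp(z)/(z + 1) is valid.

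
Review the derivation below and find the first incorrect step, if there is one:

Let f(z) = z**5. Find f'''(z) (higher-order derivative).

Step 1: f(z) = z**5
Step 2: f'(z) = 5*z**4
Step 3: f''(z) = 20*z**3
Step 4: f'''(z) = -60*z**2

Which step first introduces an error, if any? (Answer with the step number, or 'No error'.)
Step 4

Step 4 is incorrect due to a sign flip.
The step shows: -60*z**2
The correct value should be: 60*z**2

Explanation: The sign of the whole expression was flipped: the term 60*z**2 was incorrectly written as -60*z**2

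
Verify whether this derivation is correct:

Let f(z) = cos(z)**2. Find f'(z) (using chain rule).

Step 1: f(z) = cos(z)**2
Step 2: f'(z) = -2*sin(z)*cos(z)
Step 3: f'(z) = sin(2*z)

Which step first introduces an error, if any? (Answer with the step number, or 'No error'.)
Step 3

Step 3 is incorrect due to a sign flip.
The step shows: sin(2*z)
The correct value should be: -sin(2*z)

Explanation: The sign of the whole expression was flipped: the term -sin(2*z) was incorrectly written as sin(2*z)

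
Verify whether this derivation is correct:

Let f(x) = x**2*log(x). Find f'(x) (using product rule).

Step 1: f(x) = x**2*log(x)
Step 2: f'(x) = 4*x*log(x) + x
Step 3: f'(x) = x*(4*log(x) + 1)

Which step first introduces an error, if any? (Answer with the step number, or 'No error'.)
Step 2

Step 2 is incorrect due to a wrong coefficient.
The step shows: 4*x*log(x) + x
The correct value should be: 2*x*log(x) + x

Explanation: The coefficient 2 was incorrectly written as 4: the term 2*x*log(x) was incorrectly written as 4*x*log(x)
The later steps are derived from this incorrect expression, so the error originates in Step 2.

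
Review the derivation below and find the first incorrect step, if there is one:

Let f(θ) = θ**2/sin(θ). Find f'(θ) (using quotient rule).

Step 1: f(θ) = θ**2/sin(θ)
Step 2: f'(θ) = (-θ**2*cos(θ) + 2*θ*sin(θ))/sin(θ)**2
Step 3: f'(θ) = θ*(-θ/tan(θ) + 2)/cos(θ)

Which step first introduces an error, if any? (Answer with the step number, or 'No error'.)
Step 3

Step 3 is incorrect due to a wrong trig function.
The step shows: θ*(-θ/tan(θ) + 2)/cos(θ)
The correct value should be: θ*(-θ/tan(θ) + 2)/sin(θ)

Explanation: sin(θ) was incorrectly written as cos(θ): the term θ*(-θ/tan(θ) + 2)/sin(θ) was incorrectly written as θ*(-θ/tan(θ) + 2)/cos(θ)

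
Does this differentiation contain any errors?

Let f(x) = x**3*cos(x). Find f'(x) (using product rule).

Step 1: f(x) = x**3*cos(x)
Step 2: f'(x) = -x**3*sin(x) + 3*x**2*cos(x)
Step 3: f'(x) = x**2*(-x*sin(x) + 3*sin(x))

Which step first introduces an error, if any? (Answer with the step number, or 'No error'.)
Step 3

Step 3 is incorrect due to a wrong trig function.
The step shows: x**2*(-x*sin(x) + 3*sin(x))
The correct value should be: x**2*(-x*sin(x) + 3*cos(x))

Explanation: cos(x) was incorrectly written as sin(x): the term x**2*(-x*sin(x) + 3*cos(x)) was incorrectly written as x**2*(-x*sin(x) + 3*sin(x))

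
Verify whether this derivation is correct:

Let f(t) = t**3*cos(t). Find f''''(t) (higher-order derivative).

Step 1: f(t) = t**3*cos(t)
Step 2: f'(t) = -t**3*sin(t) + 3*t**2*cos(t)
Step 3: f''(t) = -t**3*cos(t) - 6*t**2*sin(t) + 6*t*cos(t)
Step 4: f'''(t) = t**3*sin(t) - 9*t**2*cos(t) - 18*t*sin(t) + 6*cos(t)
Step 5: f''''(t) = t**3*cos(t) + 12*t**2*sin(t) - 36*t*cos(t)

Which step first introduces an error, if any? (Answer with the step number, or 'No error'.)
Step 5

Step 5 is incorrect due to a dropped term.
The step shows: t**3*cos(t) + 12*t**2*sin(t) - 36*t*cos(t)
The correct value should be: t**3*cos(t) + 12*t**2*sin(t) - 36*t*cos(t) - 24*sin(t)

Explanation: A term was dropped: the term -24*sin(t) was incorrectly omitted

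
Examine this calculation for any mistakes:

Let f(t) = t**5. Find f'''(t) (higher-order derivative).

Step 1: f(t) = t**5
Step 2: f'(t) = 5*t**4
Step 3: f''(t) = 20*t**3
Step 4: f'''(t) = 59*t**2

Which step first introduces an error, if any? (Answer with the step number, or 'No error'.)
Step 4

Step 4 is incorrect due to a wrong coefficient.
The step shows: 59*t**2
The correct value should be: 60*t**2

Explanation: The coefficient 60 was incorrectly written as 59: the term 60*t**2 was incorrectly written as 59*t**2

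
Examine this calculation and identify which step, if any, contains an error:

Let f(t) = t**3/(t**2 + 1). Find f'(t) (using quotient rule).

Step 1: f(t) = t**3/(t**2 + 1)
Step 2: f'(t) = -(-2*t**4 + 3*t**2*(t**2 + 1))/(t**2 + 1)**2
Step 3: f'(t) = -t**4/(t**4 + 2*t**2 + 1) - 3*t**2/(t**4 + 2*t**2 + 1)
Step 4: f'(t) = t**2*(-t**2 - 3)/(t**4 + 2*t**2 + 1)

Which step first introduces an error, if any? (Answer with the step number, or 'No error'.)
Step 2

Step 2 is incorrect due to a sign flip.
The step shows: -(-2*t**4 + 3*t**2*(t**2 + 1))/(t**2 + 1)**2
The correct value should be: (-2*t**4 + 3*t**2*(t**2 + 1))/(t**2 + 1)**2

Explanation: The sign of the whole expression was flipped: the term (-2*t**4 + 3*t**2*(t**2 + 1))/(t**2 + 1)**2 was incorrectly written as -(-2*t**4 + 3*t**2*(t**2 + 1))/(t**2 + 1)**2
The later steps are derived from this incorrect expression, so the error originates in Step 2.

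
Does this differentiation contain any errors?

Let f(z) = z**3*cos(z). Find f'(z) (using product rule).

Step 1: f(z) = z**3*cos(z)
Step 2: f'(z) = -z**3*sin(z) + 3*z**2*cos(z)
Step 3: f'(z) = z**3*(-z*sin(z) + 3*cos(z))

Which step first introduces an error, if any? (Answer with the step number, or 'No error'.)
Step 3

Step 3 is incorrect due to a wrong exponent.
The step shows: z**3*(-z*sin(z) + 3*cos(z))
The correct value should be: z**2*(-z*sin(z) + 3*cos(z))

Explanation: The exponent 2 on z was incorrectly written as 3: the term z**2*(-z*sin(z) + 3*cos(z)) was incorrectly written as z**3*(-z*sin(z) + 3*cos(z))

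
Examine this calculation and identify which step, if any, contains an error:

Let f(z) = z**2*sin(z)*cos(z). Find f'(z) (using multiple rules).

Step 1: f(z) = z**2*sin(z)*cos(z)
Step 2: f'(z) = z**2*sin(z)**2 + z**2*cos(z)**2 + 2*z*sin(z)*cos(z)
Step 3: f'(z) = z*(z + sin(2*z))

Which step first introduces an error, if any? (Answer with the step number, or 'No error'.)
Step 2

Step 2 is incorrect due to a sign flip.
The step shows: z**2*sin(z)**2 + z**2*cos(z)**2 + 2*z*sin(z)*cos(z)
The correct value should be: -z**2*sin(z)**2 + z**2*cos(z)**2 + 2*z*sin(z)*cos(z)

Explanation: The sign of one term was flipped: the term -z**2*sin(z)**2 was incorrectly written as z**2*sin(z)**2
The later steps are derived from this incorrect expression, so the error originates in Step 2.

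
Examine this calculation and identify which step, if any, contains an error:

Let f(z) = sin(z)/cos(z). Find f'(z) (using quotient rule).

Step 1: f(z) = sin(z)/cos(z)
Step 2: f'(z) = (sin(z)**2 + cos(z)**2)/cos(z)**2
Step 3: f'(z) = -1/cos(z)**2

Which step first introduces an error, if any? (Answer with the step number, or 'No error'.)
Step 3

Step 3 is incorrect due to a sign flip.
The step shows: -1/cos(z)**2
The correct value should be: cos(z)**(-2)

Explanation: The sign of the whole expression was flipped: the term cos(z)**(-2) was incorrectly written as -1/cos(z)**2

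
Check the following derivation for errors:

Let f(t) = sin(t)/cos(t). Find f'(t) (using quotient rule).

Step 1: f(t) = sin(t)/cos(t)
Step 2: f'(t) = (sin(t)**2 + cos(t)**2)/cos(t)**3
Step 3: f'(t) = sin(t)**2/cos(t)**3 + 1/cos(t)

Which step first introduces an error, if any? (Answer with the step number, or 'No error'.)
Step 2

Step 2 is incorrect due to a wrong exponent.
The step shows: (sin(t)**2 + cos(t)**2)/cos(t)**3
The correct value should be: (sin(t)**2 + cos(t)**2)/cos(t)**2

Explanation: The exponent -2 on cos(t) was incorrectly written as -3: the term (sin(t)**2 + cos(t)**2)/cos(t)**2 was incorrectly written as (sin(t)**2 + cos(t)**2)/cos(t)**3
The later steps are derived from this incorrect expression, so the error originates in Step 2.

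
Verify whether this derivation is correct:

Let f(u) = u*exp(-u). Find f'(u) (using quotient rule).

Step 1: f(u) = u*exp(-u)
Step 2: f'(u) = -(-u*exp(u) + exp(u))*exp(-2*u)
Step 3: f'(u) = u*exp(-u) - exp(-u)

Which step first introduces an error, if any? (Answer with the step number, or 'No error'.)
Step 2

Step 2 is incorrect due to a sign flip.
The step shows: -(-u*exp(u) + exp(u))*exp(-2*u)
The correct value should be: (-u*exp(u) + exp(u))*exp(-2*u)

Explanation: The sign of the whole expression was flipped: the term (-u*exp(u) + exp(u))*exp(-2*u) was incorrectly written as -(-u*exp(u) + exp(u))*exp(-2*u)
The later steps are derived from this incorrect expression, so the error originates in Step 2.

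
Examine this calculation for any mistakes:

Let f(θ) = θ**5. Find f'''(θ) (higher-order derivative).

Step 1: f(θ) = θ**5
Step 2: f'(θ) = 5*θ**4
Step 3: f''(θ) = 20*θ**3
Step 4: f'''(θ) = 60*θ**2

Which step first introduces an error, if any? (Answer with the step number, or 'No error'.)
No error

All steps in this derivation are correct.
The final answer f'''(θ) = 60*θ**2 is valid.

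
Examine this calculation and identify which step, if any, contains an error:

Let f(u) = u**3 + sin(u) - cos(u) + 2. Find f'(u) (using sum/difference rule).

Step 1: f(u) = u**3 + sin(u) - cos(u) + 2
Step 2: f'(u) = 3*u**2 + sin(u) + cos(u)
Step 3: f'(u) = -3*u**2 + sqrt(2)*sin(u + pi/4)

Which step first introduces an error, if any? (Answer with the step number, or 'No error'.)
Step 3

Step 3 is incorrect due to a sign flip.
The step shows: -3*u**2 + sqrt(2)*sin(u + pi/4)
The correct value should be: 3*u**2 + sqrt(2)*sin(u + pi/4)

Explanation: The sign of one term was flipped: the term 3*u**2 was incorrectly written as -3*u**2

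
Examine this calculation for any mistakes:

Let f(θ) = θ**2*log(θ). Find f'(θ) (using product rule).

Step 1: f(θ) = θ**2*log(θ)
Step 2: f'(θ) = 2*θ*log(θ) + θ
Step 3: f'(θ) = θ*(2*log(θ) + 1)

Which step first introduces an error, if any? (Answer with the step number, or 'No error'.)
No error

All steps in this derivation are correct.
The final answer f'(θ) = θ*(2*log(θ) + 1) is valid.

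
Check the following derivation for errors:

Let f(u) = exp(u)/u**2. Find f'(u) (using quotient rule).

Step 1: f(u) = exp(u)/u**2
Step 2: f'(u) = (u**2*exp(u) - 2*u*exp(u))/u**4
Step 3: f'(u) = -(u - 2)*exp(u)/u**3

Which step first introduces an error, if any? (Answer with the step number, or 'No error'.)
Step 3

Step 3 is incorrect due to a sign flip.
The step shows: -(u - 2)*exp(u)/u**3
The correct value should be: (u - 2)*exp(u)/u**3

Explanation: The sign of the whole expression was flipped: the term (u - 2)*exp(u)/u**3 was incorrectly written as -(u - 2)*exp(u)/u**3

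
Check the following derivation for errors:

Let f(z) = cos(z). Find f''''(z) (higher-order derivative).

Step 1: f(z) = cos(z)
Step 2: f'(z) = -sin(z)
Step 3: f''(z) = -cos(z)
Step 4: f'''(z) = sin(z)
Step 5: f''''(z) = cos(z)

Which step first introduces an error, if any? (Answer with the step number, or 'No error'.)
No error

All steps in this derivation are correct.
The final answer f''''(z) = cos(z) is valid.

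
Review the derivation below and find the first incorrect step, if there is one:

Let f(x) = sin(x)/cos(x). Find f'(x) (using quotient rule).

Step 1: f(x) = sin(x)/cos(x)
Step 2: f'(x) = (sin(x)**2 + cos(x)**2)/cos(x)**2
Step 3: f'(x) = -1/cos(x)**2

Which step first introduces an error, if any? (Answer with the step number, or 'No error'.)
Step 3

Step 3 is incorrect due to a sign flip.
The step shows: -1/cos(x)**2
The correct value should be: cos(x)**(-2)

Explanation: The sign of the whole expression was flipped: the term cos(x)**(-2) was incorrectly written as -1/cos(x)**2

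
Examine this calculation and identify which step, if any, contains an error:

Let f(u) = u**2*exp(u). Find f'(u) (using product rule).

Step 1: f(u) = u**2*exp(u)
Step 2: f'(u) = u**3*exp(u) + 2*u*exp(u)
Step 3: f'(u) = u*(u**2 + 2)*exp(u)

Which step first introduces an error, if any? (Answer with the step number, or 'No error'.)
Step 2

Step 2 is incorrect due to a wrong exponent.
The step shows: u**3*exp(u) + 2*u*exp(u)
The correct value should be: u**2*exp(u) + 2*u*exp(u)

Explanation: The exponent 2 on u was incorrectly written as 3: the term u**2*exp(u) was incorrectly written as u**3*exp(u)
The later steps are derived from this incorrect expression, so the error originates in Step 2.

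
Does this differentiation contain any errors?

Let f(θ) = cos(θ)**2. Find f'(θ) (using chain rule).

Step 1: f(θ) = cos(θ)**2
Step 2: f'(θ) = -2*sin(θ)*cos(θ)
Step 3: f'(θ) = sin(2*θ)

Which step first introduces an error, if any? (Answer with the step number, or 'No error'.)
Step 3

Step 3 is incorrect due to a sign flip.
The step shows: sin(2*θ)
The correct value should be: -sin(2*θ)

Explanation: The sign of the whole expression was flipped: the term -sin(2*θ) was incorrectly written as sin(2*θ)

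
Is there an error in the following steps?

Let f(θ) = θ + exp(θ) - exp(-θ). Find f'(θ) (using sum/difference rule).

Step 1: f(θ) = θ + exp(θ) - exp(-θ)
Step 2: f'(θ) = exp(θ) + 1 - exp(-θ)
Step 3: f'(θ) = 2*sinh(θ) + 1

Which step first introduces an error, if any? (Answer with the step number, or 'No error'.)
Step 2

Step 2 is incorrect due to a sign flip.
The step shows: exp(θ) + 1 - exp(-θ)
The correct value should be: exp(θ) + 1 + exp(-θ)

Explanation: The sign of one term was flipped: the term exp(-θ) was incorrectly written as -exp(-θ)
The later steps are derived from this incorrect expression, so the error originates in Step 2.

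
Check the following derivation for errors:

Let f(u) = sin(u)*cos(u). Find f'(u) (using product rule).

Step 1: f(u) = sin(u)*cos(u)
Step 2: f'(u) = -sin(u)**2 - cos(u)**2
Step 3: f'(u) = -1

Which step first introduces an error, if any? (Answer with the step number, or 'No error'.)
Step 2

Step 2 is incorrect due to a sign flip.
The step shows: -sin(u)**2 - cos(u)**2
The correct value should be: -sin(u)**2 + cos(u)**2

Explanation: The sign of one term was flipped: the term cos(u)**2 was incorrectly written as -cos(u)**2
The later steps are derived from this incorrect expression, so the error originates in Step 2.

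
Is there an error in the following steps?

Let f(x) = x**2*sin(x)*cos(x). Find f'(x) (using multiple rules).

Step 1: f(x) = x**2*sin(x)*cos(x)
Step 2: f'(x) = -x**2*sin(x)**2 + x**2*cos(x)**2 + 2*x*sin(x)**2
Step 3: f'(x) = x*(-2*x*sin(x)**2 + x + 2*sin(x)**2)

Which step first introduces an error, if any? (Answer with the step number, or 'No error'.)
Step 2

Step 2 is incorrect due to a wrong trig function.
The step shows: -x**2*sin(x)**2 + x**2*cos(x)**2 + 2*x*sin(x)**2
The correct value should be: -x**2*sin(x)**2 + x**2*cos(x)**2 + 2*x*sin(x)*cos(x)

Explanation: cos(x) was incorrectly written as sin(x): the term 2*x*sin(x)*cos(x) was incorrectly written as 2*x*sin(x)**2
The later steps are derived from this incorrect expression, so the error originates in Step 2.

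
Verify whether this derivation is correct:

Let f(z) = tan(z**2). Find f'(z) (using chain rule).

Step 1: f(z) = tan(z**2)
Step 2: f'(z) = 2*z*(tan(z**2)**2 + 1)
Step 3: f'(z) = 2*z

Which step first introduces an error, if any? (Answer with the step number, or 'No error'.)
Step 3

Step 3 is incorrect due to a dropped term.
The step shows: 2*z
The correct value should be: 2*z*tan(z**2)**2 + 2*z

Explanation: A term was dropped: the term 2*z*tan(z**2)**2 was incorrectly omitted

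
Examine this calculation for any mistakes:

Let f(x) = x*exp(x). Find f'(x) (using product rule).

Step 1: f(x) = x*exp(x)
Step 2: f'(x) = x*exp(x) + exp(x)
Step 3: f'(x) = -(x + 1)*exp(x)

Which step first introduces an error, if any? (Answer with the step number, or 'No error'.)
Step 3

Step 3 is incorrect due to a sign flip.
The step shows: -(x + 1)*exp(x)
The correct value should be: (x + 1)*exp(x)

Explanation: The sign of the whole expression was flipped: the term (x + 1)*exp(x) was incorrectly written as -(x + 1)*exp(x)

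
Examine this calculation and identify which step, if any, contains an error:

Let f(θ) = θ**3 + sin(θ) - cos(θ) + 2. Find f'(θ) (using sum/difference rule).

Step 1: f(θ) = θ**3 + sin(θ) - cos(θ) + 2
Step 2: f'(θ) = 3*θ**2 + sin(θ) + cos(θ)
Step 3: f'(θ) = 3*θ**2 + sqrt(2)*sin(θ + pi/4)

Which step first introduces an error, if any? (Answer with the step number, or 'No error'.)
No error

All steps in this derivation are correct.
The final answer f'(θ) = 3*θ**2 + sqrt(2)*sin(θ + pi/4) is valid.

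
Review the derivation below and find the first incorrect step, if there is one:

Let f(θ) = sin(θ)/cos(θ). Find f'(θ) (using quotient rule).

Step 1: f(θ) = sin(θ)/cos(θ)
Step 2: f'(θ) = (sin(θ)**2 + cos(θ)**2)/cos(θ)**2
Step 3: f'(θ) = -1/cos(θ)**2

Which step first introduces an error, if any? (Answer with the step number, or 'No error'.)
Step 3

Step 3 is incorrect due to a sign flip.
The step shows: -1/cos(θ)**2
The correct value should be: cos(θ)**(-2)

Explanation: The sign of the whole expression was flipped: the term cos(θ)**(-2) was incorrectly written as -1/cos(θ)**2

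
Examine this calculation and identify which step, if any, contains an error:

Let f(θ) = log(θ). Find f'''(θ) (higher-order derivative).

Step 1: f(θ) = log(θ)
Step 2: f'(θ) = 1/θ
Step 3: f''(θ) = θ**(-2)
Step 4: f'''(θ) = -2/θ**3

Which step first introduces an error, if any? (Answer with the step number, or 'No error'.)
Step 3

Step 3 is incorrect due to a sign flip.
The step shows: θ**(-2)
The correct value should be: -1/θ**2

Explanation: The sign of the whole expression was flipped: the term -1/θ**2 was incorrectly written as θ**(-2)
The later steps are derived from this incorrect expression, so the error originates in Step 3.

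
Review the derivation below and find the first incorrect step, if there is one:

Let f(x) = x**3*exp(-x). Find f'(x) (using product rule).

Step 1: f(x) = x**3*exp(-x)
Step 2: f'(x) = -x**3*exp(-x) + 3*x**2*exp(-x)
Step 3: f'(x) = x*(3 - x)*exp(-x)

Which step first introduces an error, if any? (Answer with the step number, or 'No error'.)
Step 3

Step 3 is incorrect due to a wrong exponent.
The step shows: x*(3 - x)*exp(-x)
The correct value should be: x**2*(3 - x)*exp(-x)

Explanation: The exponent 2 on x was incorrectly written as 1: the term x**2*(3 - x)*exp(-x) was incorrectly written as x*(3 - x)*exp(-x)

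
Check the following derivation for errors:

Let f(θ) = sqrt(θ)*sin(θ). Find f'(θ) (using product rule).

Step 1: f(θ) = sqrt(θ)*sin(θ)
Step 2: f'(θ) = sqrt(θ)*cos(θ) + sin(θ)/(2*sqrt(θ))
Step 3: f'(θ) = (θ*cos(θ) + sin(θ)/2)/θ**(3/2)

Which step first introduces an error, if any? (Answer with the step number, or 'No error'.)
Step 3

Step 3 is incorrect due to a wrong exponent.
The step shows: (θ*cos(θ) + sin(θ)/2)/θ**(3/2)
The correct value should be: (θ*cos(θ) + sin(θ)/2)/sqrt(θ)

Explanation: The exponent -1/2 on θ was incorrectly written as -3/2: the term (θ*cos(θ) + sin(θ)/2)/sqrt(θ) was incorrectly written as (θ*cos(θ) + sin(θ)/2)/θ**(3/2)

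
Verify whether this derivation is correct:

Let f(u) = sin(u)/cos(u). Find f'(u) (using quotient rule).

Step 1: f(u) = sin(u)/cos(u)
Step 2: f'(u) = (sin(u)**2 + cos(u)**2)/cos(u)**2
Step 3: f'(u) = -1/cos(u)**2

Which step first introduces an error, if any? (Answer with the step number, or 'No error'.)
Step 3

Step 3 is incorrect due to a sign flip.
The step shows: -1/cos(u)**2
The correct value should be: cos(u)**(-2)

Explanation: The sign of the whole expression was flipped: the term cos(u)**(-2) was incorrectly written as -1/cos(u)**2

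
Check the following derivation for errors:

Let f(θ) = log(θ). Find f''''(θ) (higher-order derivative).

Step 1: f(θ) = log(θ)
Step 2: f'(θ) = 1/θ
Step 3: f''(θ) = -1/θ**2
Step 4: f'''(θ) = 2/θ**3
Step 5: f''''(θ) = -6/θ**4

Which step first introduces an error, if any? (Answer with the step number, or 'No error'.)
No error

All steps in this derivation are correct.
The final answer f''''(θ) = -6/θ**4 is valid.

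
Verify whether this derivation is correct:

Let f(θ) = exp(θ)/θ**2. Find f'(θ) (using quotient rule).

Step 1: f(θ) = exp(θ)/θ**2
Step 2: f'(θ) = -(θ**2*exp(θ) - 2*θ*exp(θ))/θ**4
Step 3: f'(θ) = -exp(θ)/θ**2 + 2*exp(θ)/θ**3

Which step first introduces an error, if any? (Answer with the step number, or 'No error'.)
Step 2

Step 2 is incorrect due to a sign flip.
The step shows: -(θ**2*exp(θ) - 2*θ*exp(θ))/θ**4
The correct value should be: (θ**2*exp(θ) - 2*θ*exp(θ))/θ**4

Explanation: The sign of the whole expression was flipped: the term (θ**2*exp(θ) - 2*θ*exp(θ))/θ**4 was incorrectly written as -(θ**2*exp(θ) - 2*θ*exp(θ))/θ**4
The later steps are derived from this incorrect expression, so the error originates in Step 2.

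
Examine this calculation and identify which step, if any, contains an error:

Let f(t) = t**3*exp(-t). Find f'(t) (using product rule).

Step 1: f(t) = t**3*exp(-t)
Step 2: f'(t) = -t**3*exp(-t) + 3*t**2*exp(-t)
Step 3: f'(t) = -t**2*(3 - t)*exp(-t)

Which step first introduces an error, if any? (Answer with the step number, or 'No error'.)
Step 3

Step 3 is incorrect due to a sign flip.
The step shows: -t**2*(3 - t)*exp(-t)
The correct value should be: t**2*(3 - t)*exp(-t)

Explanation: The sign of the whole expression was flipped: the term t**2*(3 - t)*exp(-t) was incorrectly written as -t**2*(3 - t)*exp(-t)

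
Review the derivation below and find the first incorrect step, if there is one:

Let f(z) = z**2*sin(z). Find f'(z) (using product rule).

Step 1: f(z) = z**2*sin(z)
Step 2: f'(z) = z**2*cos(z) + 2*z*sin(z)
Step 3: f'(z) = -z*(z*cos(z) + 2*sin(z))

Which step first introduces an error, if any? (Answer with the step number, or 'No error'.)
Step 3

Step 3 is incorrect due to a sign flip.
The step shows: -z*(z*cos(z) + 2*sin(z))
The correct value should be: z*(z*cos(z) + 2*sin(z))

Explanation: The sign of the whole expression was flipped: the term z*(z*cos(z) + 2*sin(z)) was incorrectly written as -z*(z*cos(z) + 2*sin(z))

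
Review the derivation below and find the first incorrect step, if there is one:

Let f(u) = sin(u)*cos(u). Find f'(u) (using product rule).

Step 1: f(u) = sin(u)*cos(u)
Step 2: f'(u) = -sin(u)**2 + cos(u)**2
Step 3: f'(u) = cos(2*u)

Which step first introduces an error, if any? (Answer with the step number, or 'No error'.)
No error

All steps in this derivation are correct.
The final answer f'(u) = cos(2*u) is valid.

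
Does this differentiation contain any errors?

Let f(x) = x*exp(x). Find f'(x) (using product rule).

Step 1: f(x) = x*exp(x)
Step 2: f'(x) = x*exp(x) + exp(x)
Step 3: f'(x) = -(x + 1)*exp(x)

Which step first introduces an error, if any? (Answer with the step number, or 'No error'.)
Step 3

Step 3 is incorrect due to a sign flip.
The step shows: -(x + 1)*exp(x)
The correct value should be: (x + 1)*exp(x)

Explanation: The sign of the whole expression was flipped: the term (x + 1)*exp(x) was incorrectly written as -(x + 1)*exp(x)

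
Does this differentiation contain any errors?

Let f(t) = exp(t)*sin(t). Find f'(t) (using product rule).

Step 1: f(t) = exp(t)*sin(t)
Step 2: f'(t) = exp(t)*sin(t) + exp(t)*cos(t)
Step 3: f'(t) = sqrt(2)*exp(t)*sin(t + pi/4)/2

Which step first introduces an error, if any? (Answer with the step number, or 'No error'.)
Step 3

Step 3 is incorrect due to a wrong exponent.
The step shows: sqrt(2)*exp(t)*sin(t + pi/4)/2
The correct value should be: sqrt(2)*exp(t)*sin(t + pi/4)

Explanation: The exponent 1/2 on 2 was incorrectly written as -1/2: the term sqrt(2)*exp(t)*sin(t + pi/4) was incorrectly written as sqrt(2)*exp(t)*sin(t + pi/4)/2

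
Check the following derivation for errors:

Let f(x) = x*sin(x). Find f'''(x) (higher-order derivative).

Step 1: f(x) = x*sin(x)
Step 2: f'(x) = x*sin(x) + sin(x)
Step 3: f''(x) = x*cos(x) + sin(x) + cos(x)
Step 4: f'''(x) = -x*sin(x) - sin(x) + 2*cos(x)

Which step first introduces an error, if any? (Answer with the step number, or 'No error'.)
Step 2

Step 2 is incorrect due to a wrong trig function.
The step shows: x*sin(x) + sin(x)
The correct value should be: x*cos(x) + sin(x)

Explanation: cos(x) was incorrectly written as sin(x): the term x*cos(x) was incorrectly written as x*sin(x)
The later steps are derived from this incorrect expression, so the error originates in Step 2.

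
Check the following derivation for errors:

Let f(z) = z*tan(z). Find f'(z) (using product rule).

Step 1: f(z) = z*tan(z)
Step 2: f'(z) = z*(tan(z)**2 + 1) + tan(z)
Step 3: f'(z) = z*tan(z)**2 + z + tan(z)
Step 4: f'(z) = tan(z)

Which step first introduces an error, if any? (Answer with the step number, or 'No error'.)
Step 4

Step 4 is incorrect due to a dropped term.
The step shows: tan(z)
The correct value should be: z/cos(z)**2 + tan(z)

Explanation: A term was dropped: the term z/cos(z)**2 was incorrectly omitted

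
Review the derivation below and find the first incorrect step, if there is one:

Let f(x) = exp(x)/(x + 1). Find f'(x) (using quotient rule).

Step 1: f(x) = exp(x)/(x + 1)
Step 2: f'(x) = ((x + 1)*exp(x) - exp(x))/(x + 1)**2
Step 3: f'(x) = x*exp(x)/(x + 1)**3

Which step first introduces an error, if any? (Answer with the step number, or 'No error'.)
Step 3

Step 3 is incorrect due to a wrong exponent.
The step shows: x*exp(x)/(x + 1)**3
The correct value should be: x*exp(x)/(x + 1)**2

Explanation: The exponent -2 on x + 1 was incorrectly written as -3: the term x*exp(x)/(x + 1)**2 was incorrectly written as x*exp(x)/(x + 1)**3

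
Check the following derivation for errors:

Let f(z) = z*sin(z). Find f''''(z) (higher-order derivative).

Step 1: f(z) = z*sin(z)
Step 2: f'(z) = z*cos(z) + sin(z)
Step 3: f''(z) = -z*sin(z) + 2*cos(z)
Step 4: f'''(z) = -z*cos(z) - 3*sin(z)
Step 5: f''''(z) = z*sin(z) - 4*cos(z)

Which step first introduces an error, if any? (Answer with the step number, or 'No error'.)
No error

All steps in this derivation are correct.
The final answer f''''(z) = z*sin(z) - 4*cos(z) is valid.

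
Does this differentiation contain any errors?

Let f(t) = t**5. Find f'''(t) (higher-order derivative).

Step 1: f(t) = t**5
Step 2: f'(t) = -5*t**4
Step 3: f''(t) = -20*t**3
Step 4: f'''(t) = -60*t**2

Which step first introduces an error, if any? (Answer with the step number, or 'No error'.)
Step 2

Step 2 is incorrect due to a sign flip.
The step shows: -5*t**4
The correct value should be: 5*t**4

Explanation: The sign of the whole expression was flipped: the term 5*t**4 was incorrectly written as -5*t**4
The later steps are derived from this incorrect expression, so the error originates in Step 2.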